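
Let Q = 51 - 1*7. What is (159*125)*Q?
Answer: 874500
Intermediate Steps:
Q = 44 (Q = 51 - 7 = 44)
(159*125)*Q = (159*125)*44 = 19875*44 = 874500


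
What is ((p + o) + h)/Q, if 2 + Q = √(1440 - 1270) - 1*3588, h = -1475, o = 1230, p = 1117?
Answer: -313048/1288793 - 436*√170/6443965 ≈ -0.24378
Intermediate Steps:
Q = -3590 + √170 (Q = -2 + (√(1440 - 1270) - 1*3588) = -2 + (√170 - 3588) = -2 + (-3588 + √170) = -3590 + √170 ≈ -3577.0)
((p + o) + h)/Q = ((1117 + 1230) - 1475)/(-3590 + √170) = (2347 - 1475)/(-3590 + √170) = 872/(-3590 + √170)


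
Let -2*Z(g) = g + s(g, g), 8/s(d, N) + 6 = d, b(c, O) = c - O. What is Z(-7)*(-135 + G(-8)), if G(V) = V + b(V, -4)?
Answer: -14553/26 ≈ -559.73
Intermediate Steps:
s(d, N) = 8/(-6 + d)
Z(g) = -4/(-6 + g) - g/2 (Z(g) = -(g + 8/(-6 + g))/2 = -4/(-6 + g) - g/2)
G(V) = 4 + 2*V (G(V) = V + (V - 1*(-4)) = V + (V + 4) = V + (4 + V) = 4 + 2*V)
Z(-7)*(-135 + G(-8)) = ((-8 - 1*(-7)*(-6 - 7))/(2*(-6 - 7)))*(-135 + (4 + 2*(-8))) = ((½)*(-8 - 1*(-7)*(-13))/(-13))*(-135 + (4 - 16)) = ((½)*(-1/13)*(-8 - 91))*(-135 - 12) = ((½)*(-1/13)*(-99))*(-147) = (99/26)*(-147) = -14553/26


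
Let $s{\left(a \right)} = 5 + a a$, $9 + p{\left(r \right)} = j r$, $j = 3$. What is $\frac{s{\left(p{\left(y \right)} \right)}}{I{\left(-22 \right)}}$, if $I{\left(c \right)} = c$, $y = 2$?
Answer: $- \frac{7}{11} \approx -0.63636$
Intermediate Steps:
$p{\left(r \right)} = -9 + 3 r$
$s{\left(a \right)} = 5 + a^{2}$
$\frac{s{\left(p{\left(y \right)} \right)}}{I{\left(-22 \right)}} = \frac{5 + \left(-9 + 3 \cdot 2\right)^{2}}{-22} = \left(5 + \left(-9 + 6\right)^{2}\right) \left(- \frac{1}{22}\right) = \left(5 + \left(-3\right)^{2}\right) \left(- \frac{1}{22}\right) = \left(5 + 9\right) \left(- \frac{1}{22}\right) = 14 \left(- \frac{1}{22}\right) = - \frac{7}{11}$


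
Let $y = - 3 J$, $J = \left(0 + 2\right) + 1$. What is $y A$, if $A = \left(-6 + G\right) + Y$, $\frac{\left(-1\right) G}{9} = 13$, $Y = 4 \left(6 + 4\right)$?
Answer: $747$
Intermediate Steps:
$J = 3$ ($J = 2 + 1 = 3$)
$Y = 40$ ($Y = 4 \cdot 10 = 40$)
$G = -117$ ($G = \left(-9\right) 13 = -117$)
$y = -9$ ($y = \left(-3\right) 3 = -9$)
$A = -83$ ($A = \left(-6 - 117\right) + 40 = -123 + 40 = -83$)
$y A = \left(-9\right) \left(-83\right) = 747$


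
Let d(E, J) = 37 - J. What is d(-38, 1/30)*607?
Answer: 673163/30 ≈ 22439.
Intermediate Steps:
d(-38, 1/30)*607 = (37 - 1/30)*607 = (1109/30)*607 = 673163/30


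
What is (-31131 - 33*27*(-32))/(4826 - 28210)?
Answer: 2619/23384 ≈ 0.11200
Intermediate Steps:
(-31131 - 33*27*(-32))/(4826 - 28210) = (-31131 - 891*(-32))/(-23384) = (-31131 + 28512)*(-1/23384) = -2619*(-1/23384) = 2619/23384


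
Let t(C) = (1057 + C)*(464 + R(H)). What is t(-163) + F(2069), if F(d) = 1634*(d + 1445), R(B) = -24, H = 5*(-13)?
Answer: 6135236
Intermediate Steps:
H = -65
F(d) = 2361130 + 1634*d (F(d) = 1634*(1445 + d) = 2361130 + 1634*d)
t(C) = 465080 + 440*C (t(C) = (1057 + C)*(464 - 24) = (1057 + C)*440 = 465080 + 440*C)
t(-163) + F(2069) = (465080 + 440*(-163)) + (2361130 + 1634*2069) = (465080 - 71720) + (2361130 + 3380746) = 393360 + 5741876 = 6135236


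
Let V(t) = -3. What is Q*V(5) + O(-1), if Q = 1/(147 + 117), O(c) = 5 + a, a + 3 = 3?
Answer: 439/88 ≈ 4.9886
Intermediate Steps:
a = 0 (a = -3 + 3 = 0)
O(c) = 5 (O(c) = 5 + 0 = 5)
Q = 1/264 ≈ 0.0037879
Q*V(5) + O(-1) = (1/264)*(-3) + 5 = -1/88 + 5 = 439/88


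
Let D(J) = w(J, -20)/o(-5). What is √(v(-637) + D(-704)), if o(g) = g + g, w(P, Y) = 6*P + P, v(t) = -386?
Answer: √2670/5 ≈ 10.334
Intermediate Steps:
w(P, Y) = 7*P
o(g) = 2*g
D(J) = -7*J/10 (D(J) = (7*J)/((2*(-5))) = (7*J)/(-10) = (7*J)*(-⅒) = -7*J/10)
√(v(-637) + D(-704)) = √(-386 - 7/10*(-704)) = √(-386 + 2464/5) = √(534/5) = √2670/5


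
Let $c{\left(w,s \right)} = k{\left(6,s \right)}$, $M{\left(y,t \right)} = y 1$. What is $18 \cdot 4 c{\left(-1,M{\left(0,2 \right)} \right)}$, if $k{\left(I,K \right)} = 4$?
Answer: $288$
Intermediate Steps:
$M{\left(y,t \right)} = y$
$c{\left(w,s \right)} = 4$
$18 \cdot 4 c{\left(-1,M{\left(0,2 \right)} \right)} = 18 \cdot 4 \cdot 4 = 72 \cdot 4 = 288$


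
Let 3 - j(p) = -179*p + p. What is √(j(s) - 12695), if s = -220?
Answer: 2*I*√12963 ≈ 227.71*I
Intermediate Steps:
j(p) = 3 + 178*p (j(p) = 3 - (-179*p + p) = 3 - (-178)*p = 3 + 178*p)
√(j(s) - 12695) = √((3 + 178*(-220)) - 12695) = √((3 - 39160) - 12695) = √(-39157 - 12695) = √(-51852) = 2*I*√12963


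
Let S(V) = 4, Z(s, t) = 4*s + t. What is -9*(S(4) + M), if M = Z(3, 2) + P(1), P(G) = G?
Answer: -171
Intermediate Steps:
Z(s, t) = t + 4*s
M = 15 (M = (2 + 4*3) + 1 = (2 + 12) + 1 = 14 + 1 = 15)
-9*(S(4) + M) = -9*(4 + 15) = -9*19 = -171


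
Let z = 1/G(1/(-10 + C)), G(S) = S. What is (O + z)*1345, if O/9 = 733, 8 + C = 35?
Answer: 8895830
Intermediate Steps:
C = 27 (C = -8 + 35 = 27)
O = 6597 (O = 9*733 = 6597)
z = 17 (z = 1/(1/(-10 + 27)) = 1/(1/17) = 17)
(O + z)*1345 = (6597 + 17)*1345 = 6614*1345 = 8895830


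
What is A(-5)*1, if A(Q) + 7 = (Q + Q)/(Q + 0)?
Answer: -5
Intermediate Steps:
A(Q) = -5 (A(Q) = -7 + (Q + Q)/(Q + 0) = -7 + (2*Q)/Q = -7 + 2 = -5)
A(-5)*1 = -5*1 = -5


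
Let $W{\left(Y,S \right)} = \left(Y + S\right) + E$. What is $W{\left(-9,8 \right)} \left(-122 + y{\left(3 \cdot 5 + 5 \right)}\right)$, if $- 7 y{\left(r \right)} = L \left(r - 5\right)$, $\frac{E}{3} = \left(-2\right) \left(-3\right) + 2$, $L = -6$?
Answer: $- \frac{17572}{7} \approx -2510.3$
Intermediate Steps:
$E = 24$ ($E = 3 \left(\left(-2\right) \left(-3\right) + 2\right) = 3 \left(6 + 2\right) = 3 \cdot 8 = 24$)
$W{\left(Y,S \right)} = 24 + S + Y$ ($W{\left(Y,S \right)} = \left(Y + S\right) + 24 = \left(S + Y\right) + 24 = 24 + S + Y$)
$y{\left(r \right)} = - \frac{30}{7} + \frac{6 r}{7}$ ($y{\left(r \right)} = - \frac{\left(-6\right) \left(r - 5\right)}{7} = - \frac{\left(-6\right) \left(-5 + r\right)}{7} = - \frac{30 - 6 r}{7} = - \frac{30}{7} + \frac{6 r}{7}$)
$W{\left(-9,8 \right)} \left(-122 + y{\left(3 \cdot 5 + 5 \right)}\right) = \left(24 + 8 - 9\right) \left(-122 - \left(\frac{30}{7} - \frac{6 \left(3 \cdot 5 + 5\right)}{7}\right)\right) = 23 \left(-122 - \left(\frac{30}{7} - \frac{6 \left(15 + 5\right)}{7}\right)\right) = 23 \left(-122 + \left(- \frac{30}{7} + \frac{6}{7} \cdot 20\right)\right) = 23 \left(-122 + \left(- \frac{30}{7} + \frac{120}{7}\right)\right) = 23 \left(-122 + \frac{90}{7}\right) = 23 \left(- \frac{764}{7}\right) = - \frac{17572}{7}$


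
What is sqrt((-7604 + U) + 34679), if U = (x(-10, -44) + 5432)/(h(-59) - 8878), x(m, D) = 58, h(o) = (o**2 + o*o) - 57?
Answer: sqrt(105384805905)/1973 ≈ 164.54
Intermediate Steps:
h(o) = -57 + 2*o**2 (h(o) = (o**2 + o**2) - 57 = 2*o**2 - 57 = -57 + 2*o**2)
U = -5490/1973 (U = (58 + 5432)/((-57 + 2*(-59)**2) - 8878) = 5490/((-57 + 2*3481) - 8878) = 5490/((-57 + 6962) - 8878) = 5490/(6905 - 8878) = 5490/(-1973) = 5490*(-1/1973) = -5490/1973 ≈ -2.7826)
sqrt((-7604 + U) + 34679) = sqrt((-7604 - 5490/1973) + 34679) = sqrt(-15008182/1973 + 34679) = sqrt(53413485/1973) = sqrt(105384805905)/1973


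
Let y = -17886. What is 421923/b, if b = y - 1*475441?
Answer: -421923/493327 ≈ -0.85526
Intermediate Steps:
b = -493327 (b = -17886 - 1*475441 = -17886 - 475441 = -493327)
421923/b = 421923/(-493327) = 421923*(-1/493327) = -421923/493327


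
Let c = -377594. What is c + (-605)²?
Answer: -11569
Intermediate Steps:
c + (-605)² = -377594 + (-605)² = -377594 + 366025 = -11569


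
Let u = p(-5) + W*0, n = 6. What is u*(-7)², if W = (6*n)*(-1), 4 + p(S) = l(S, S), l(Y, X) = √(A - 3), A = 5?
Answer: -196 + 49*√2 ≈ -126.70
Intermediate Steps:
l(Y, X) = √2 (l(Y, X) = √(5 - 3) = √2)
p(S) = -4 + √2
W = -36 (W = (6*6)*(-1) = 36*(-1) = -36)
u = -4 + √2 (u = (-4 + √2) - 36*0 = (-4 + √2) + 0 = -4 + √2 ≈ -2.5858)
u*(-7)² = (-4 + √2)*(-7)² = (-4 + √2)*49 = -196 + 49*√2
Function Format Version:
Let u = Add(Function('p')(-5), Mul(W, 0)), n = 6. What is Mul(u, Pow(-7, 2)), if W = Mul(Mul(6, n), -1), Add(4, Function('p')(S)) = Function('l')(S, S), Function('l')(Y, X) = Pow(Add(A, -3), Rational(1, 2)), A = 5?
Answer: Add(-196, Mul(49, Pow(2, Rational(1, 2)))) ≈ -126.70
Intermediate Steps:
Function('l')(Y, X) = Pow(2, Rational(1, 2)) (Function('l')(Y, X) = Pow(Add(5, -3), Rational(1, 2)) = Pow(2, Rational(1, 2)))
Function('p')(S) = Add(-4, Pow(2, Rational(1, 2)))
W = -36 (W = Mul(Mul(6, 6), -1) = Mul(36, -1) = -36)
u = Add(-4, Pow(2, Rational(1, 2))) (u = Add(Add(-4, Pow(2, Rational(1, 2))), Mul(-36, 0)) = Add(Add(-4, Pow(2, Rational(1, 2))), 0) = Add(-4, Pow(2, Rational(1, 2))) ≈ -2.5858)
Mul(u, Pow(-7, 2)) = Mul(Add(-4, Pow(2, Rational(1, 2))), Pow(-7, 2)) = Mul(Add(-4, Pow(2, Rational(1, 2))), 49) = Add(-196, Mul(49, Pow(2, Rational(1, 2))))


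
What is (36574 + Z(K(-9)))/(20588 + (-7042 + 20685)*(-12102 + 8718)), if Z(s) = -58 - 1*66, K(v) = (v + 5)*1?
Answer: -18225/23073662 ≈ -0.00078986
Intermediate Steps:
K(v) = 5 + v (K(v) = (5 + v)*1 = 5 + v)
Z(s) = -124 (Z(s) = -58 - 66 = -124)
(36574 + Z(K(-9)))/(20588 + (-7042 + 20685)*(-12102 + 8718)) = (36574 - 124)/(20588 + (-7042 + 20685)*(-12102 + 8718)) = 36450/(20588 + 13643*(-3384)) = 36450/(20588 - 46167912) = 36450/(-46147324) = 36450*(-1/46147324) = -18225/23073662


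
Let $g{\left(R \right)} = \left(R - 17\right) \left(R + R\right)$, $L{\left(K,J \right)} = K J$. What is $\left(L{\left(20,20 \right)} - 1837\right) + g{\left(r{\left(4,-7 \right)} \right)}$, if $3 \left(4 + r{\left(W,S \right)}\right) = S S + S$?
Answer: $-1577$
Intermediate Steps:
$r{\left(W,S \right)} = -4 + \frac{S}{3} + \frac{S^{2}}{3}$ ($r{\left(W,S \right)} = -4 + \frac{S S + S}{3} = -4 + \frac{S^{2} + S}{3} = -4 + \frac{S + S^{2}}{3} = -4 + \left(\frac{S}{3} + \frac{S^{2}}{3}\right) = -4 + \frac{S}{3} + \frac{S^{2}}{3}$)
$L{\left(K,J \right)} = J K$
$g{\left(R \right)} = 2 R \left(-17 + R\right)$ ($g{\left(R \right)} = \left(-17 + R\right) 2 R = 2 R \left(-17 + R\right)$)
$\left(L{\left(20,20 \right)} - 1837\right) + g{\left(r{\left(4,-7 \right)} \right)} = \left(20 \cdot 20 - 1837\right) + 2 \left(-4 + \frac{1}{3} \left(-7\right) + \frac{\left(-7\right)^{2}}{3}\right) \left(-17 + \left(-4 + \frac{1}{3} \left(-7\right) + \frac{\left(-7\right)^{2}}{3}\right)\right) = \left(400 - 1837\right) + 2 \left(-4 - \frac{7}{3} + \frac{1}{3} \cdot 49\right) \left(-17 - -10\right) = -1437 + 2 \left(-4 - \frac{7}{3} + \frac{49}{3}\right) \left(-17 - -10\right) = -1437 + 2 \cdot 10 \left(-17 + 10\right) = -1437 + 2 \cdot 10 \left(-7\right) = -1437 - 140 = -1577$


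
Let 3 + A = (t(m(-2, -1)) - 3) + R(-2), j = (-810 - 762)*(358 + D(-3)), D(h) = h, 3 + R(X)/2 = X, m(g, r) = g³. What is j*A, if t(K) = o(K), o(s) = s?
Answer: 13393440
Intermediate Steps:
R(X) = -6 + 2*X
t(K) = K
j = -558060 (j = (-810 - 762)*(358 - 3) = -1572*355 = -558060)
A = -24 (A = -3 + (((-2)³ - 3) + (-6 + 2*(-2))) = -3 + ((-8 - 3) + (-6 - 4)) = -3 + (-11 - 10) = -3 - 21 = -24)
j*A = -558060*(-24) = 13393440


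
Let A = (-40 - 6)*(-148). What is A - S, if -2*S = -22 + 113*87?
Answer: 23425/2 ≈ 11713.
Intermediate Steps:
A = 6808 (A = -46*(-148) = 6808)
S = -9809/2 (S = -(-22 + 113*87)/2 = -(-22 + 9831)/2 = -1/2*9809 = -9809/2 ≈ -4904.5)
A - S = 6808 - 1*(-9809/2) = 6808 + 9809/2 = 23425/2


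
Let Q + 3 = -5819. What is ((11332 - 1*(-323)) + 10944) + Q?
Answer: 16777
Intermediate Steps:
Q = -5822 (Q = -3 - 5819 = -5822)
((11332 - 1*(-323)) + 10944) + Q = ((11332 - 1*(-323)) + 10944) - 5822 = ((11332 + 323) + 10944) - 5822 = (11655 + 10944) - 5822 = 22599 - 5822 = 16777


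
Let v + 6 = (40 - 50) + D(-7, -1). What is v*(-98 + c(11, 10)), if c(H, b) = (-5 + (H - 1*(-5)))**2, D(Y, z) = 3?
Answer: -299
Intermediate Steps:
c(H, b) = H**2 (c(H, b) = (-5 + (H + 5))**2 = (-5 + (5 + H))**2 = H**2)
v = -13 (v = -6 + ((40 - 50) + 3) = -6 + (-10 + 3) = -6 - 7 = -13)
v*(-98 + c(11, 10)) = -13*(-98 + 11**2) = -13*(-98 + 121) = -13*23 = -299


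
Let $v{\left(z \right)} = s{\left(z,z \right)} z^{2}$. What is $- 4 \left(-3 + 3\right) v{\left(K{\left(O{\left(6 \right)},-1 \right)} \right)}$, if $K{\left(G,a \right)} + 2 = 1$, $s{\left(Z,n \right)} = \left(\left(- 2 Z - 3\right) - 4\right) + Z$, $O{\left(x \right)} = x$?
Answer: $0$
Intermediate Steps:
$s{\left(Z,n \right)} = -7 - Z$ ($s{\left(Z,n \right)} = \left(\left(-3 - 2 Z\right) - 4\right) + Z = \left(-7 - 2 Z\right) + Z = -7 - Z$)
$K{\left(G,a \right)} = -1$ ($K{\left(G,a \right)} = -2 + 1 = -1$)
$v{\left(z \right)} = z^{2} \left(-7 - z\right)$ ($v{\left(z \right)} = \left(-7 - z\right) z^{2} = z^{2} \left(-7 - z\right)$)
$- 4 \left(-3 + 3\right) v{\left(K{\left(O{\left(6 \right)},-1 \right)} \right)} = - 4 \left(-3 + 3\right) \left(-1\right)^{2} \left(-7 - -1\right) = \left(-4\right) 0 \cdot 1 \left(-7 + 1\right) = 0 \cdot 1 \left(-6\right) = 0 \left(-6\right) = 0$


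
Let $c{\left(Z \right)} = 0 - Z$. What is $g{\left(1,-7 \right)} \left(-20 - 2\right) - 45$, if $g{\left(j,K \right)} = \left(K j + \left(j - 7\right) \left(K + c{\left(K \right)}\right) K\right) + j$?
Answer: $87$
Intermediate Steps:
$c{\left(Z \right)} = - Z$
$g{\left(j,K \right)} = j + K j$ ($g{\left(j,K \right)} = \left(K j + \left(j - 7\right) \left(K - K\right) K\right) + j = \left(K j + \left(-7 + j\right) 0 K\right) + j = \left(K j + 0 K\right) + j = \left(K j + 0\right) + j = K j + j = j + K j$)
$g{\left(1,-7 \right)} \left(-20 - 2\right) - 45 = 1 \left(1 - 7\right) \left(-20 - 2\right) - 45 = 1 \left(-6\right) \left(-20 - 2\right) - 45 = \left(-6\right) \left(-22\right) - 45 = 132 - 45 = 87$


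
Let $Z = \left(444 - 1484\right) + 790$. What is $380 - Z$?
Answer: $630$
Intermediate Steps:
$Z = -250$ ($Z = -1040 + 790 = -250$)
$380 - Z = 380 - -250 = 380 + 250 = 630$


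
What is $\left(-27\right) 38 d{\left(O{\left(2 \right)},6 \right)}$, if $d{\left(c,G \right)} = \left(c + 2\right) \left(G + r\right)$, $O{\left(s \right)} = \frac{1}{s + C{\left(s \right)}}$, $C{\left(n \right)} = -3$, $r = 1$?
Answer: $-7182$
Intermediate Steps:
$O{\left(s \right)} = \frac{1}{-3 + s}$ ($O{\left(s \right)} = \frac{1}{s - 3} = \frac{1}{-3 + s}$)
$d{\left(c,G \right)} = \left(1 + G\right) \left(2 + c\right)$ ($d{\left(c,G \right)} = \left(c + 2\right) \left(G + 1\right) = \left(2 + c\right) \left(1 + G\right) = \left(1 + G\right) \left(2 + c\right)$)
$\left(-27\right) 38 d{\left(O{\left(2 \right)},6 \right)} = \left(-27\right) 38 \left(2 + \frac{1}{-3 + 2} + 2 \cdot 6 + \frac{6}{-3 + 2}\right) = - 1026 \left(2 + \frac{1}{-1} + 12 + \frac{6}{-1}\right) = - 1026 \left(2 - 1 + 12 + 6 \left(-1\right)\right) = - 1026 \left(2 - 1 + 12 - 6\right) = \left(-1026\right) 7 = -7182$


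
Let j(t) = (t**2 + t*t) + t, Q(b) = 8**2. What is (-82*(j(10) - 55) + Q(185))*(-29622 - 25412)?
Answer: 695959964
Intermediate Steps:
Q(b) = 64
j(t) = t + 2*t**2 (j(t) = (t**2 + t**2) + t = 2*t**2 + t = t + 2*t**2)
(-82*(j(10) - 55) + Q(185))*(-29622 - 25412) = (-82*(10*(1 + 2*10) - 55) + 64)*(-29622 - 25412) = (-82*(10*(1 + 20) - 55) + 64)*(-55034) = (-82*(10*21 - 55) + 64)*(-55034) = (-82*(210 - 55) + 64)*(-55034) = (-82*155 + 64)*(-55034) = (-12710 + 64)*(-55034) = -12646*(-55034) = 695959964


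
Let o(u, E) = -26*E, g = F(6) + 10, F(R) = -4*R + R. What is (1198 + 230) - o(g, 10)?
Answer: 1688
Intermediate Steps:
F(R) = -3*R
g = -8 (g = -3*6 + 10 = -18 + 10 = -8)
(1198 + 230) - o(g, 10) = (1198 + 230) - (-26)*10 = 1428 - 1*(-260) = 1428 + 260 = 1688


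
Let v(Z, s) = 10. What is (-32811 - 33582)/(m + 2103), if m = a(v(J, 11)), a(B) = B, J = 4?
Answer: -66393/2113 ≈ -31.421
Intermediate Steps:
m = 10
(-32811 - 33582)/(m + 2103) = (-32811 - 33582)/(10 + 2103) = -66393/2113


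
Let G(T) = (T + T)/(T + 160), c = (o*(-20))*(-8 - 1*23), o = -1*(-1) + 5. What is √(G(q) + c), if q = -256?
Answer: 2*√8382/3 ≈ 61.036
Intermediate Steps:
o = 6 (o = 1 + 5 = 6)
c = 3720 (c = (6*(-20))*(-8 - 1*23) = -120*(-8 - 23) = -120*(-31) = 3720)
G(T) = 2*T/(160 + T) (G(T) = (2*T)/(160 + T) = 2*T/(160 + T))
√(G(q) + c) = √(2*(-256)/(160 - 256) + 3720) = √(2*(-256)/(-96) + 3720) = √(2*(-256)*(-1/96) + 3720) = √(16/3 + 3720) = √(11176/3) = 2*√8382/3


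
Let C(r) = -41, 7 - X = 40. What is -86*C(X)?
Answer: 3526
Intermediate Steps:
X = -33 (X = 7 - 1*40 = 7 - 40 = -33)
-86*C(X) = -86*(-41) = 3526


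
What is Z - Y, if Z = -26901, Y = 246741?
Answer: -273642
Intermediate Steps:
Z - Y = -26901 - 1*246741 = -26901 - 246741 = -273642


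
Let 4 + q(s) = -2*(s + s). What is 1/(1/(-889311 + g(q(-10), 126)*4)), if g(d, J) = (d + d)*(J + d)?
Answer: -842655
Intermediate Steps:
q(s) = -4 - 4*s (q(s) = -4 - 2*(s + s) = -4 - 4*s)
g(d, J) = 2*d*(J + d) (g(d, J) = (2*d)*(J + d) = 2*d*(J + d))
1/(1/(-889311 + g(q(-10), 126)*4)) = 1/(1/(-889311 + (2*(-4 - 4*(-10))*(126 + (-4 - 4*(-10))))*4)) = 1/(1/(-889311 + (2*(-4 + 40)*(126 + (-4 + 40)))*4)) = 1/(1/(-889311 + (2*36*(126 + 36))*4)) = 1/(1/(-889311 + (2*36*162)*4)) = 1/(1/(-889311 + 11664*4)) = 1/(1/(-889311 + 46656)) = 1/(1/(-842655)) = 1/(-1/842655) = -842655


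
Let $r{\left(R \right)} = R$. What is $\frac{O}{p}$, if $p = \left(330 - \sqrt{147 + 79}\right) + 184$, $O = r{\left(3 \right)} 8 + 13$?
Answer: $\frac{9509}{131985} + \frac{37 \sqrt{226}}{263970} \approx 0.074153$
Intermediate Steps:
$O = 37$ ($O = 3 \cdot 8 + 13 = 24 + 13 = 37$)
$p = 514 - \sqrt{226}$ ($p = \left(330 - \sqrt{226}\right) + 184 = 514 - \sqrt{226} \approx 498.97$)
$\frac{O}{p} = \frac{37}{514 - \sqrt{226}}$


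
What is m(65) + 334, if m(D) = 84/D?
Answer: 21794/65 ≈ 335.29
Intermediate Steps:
m(65) + 334 = 84/65 + 334 = 21794/65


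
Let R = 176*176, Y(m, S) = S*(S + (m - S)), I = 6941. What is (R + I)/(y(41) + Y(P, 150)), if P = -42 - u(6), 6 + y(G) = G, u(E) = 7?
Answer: -3447/665 ≈ -5.1835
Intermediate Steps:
y(G) = -6 + G
P = -49 (P = -42 - 1*7 = -42 - 7 = -49)
Y(m, S) = S*m
R = 30976
(R + I)/(y(41) + Y(P, 150)) = (30976 + 6941)/((-6 + 41) + 150*(-49)) = 37917/(35 - 7350) = 37917/(-7315) = 37917*(-1/7315) = -3447/665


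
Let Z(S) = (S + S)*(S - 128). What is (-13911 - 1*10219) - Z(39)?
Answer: -17188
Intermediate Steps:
Z(S) = 2*S*(-128 + S) (Z(S) = (2*S)*(-128 + S) = 2*S*(-128 + S))
(-13911 - 1*10219) - Z(39) = (-13911 - 1*10219) - 2*39*(-128 + 39) = (-13911 - 10219) - 2*39*(-89) = -24130 - 1*(-6942) = -24130 + 6942 = -17188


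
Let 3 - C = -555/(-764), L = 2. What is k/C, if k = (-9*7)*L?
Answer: -10696/193 ≈ -55.420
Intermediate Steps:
k = -126 (k = -9*7*2 = -63*2 = -126)
C = 1737/764 (C = 3 - (-555)/(-764) = 3 - (-555)*(-1)/764 = 3 - 1*555/764 = 3 - 555/764 = 1737/764 ≈ 2.2736)
k/C = -126/1737/764 = -126*764/1737 = -10696/193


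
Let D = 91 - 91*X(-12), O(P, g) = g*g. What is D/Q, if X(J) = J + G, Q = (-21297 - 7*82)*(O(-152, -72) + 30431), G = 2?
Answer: -1001/778935665 ≈ -1.2851e-6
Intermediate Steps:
O(P, g) = g²
Q = -778935665 (Q = (-21297 - 7*82)*((-72)² + 30431) = (-21297 - 574)*(5184 + 30431) = -21871*35615 = -778935665)
X(J) = 2 + J (X(J) = J + 2 = 2 + J)
D = 1001 (D = 91 - 91*(2 - 12) = 91 - 91*(-10) = 91 + 910 = 1001)
D/Q = 1001/(-778935665) = 1001*(-1/778935665) = -1001/778935665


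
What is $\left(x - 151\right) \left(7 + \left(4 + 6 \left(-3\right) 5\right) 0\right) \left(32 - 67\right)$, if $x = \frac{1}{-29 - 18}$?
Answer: $\frac{1739010}{47} \approx 37000.0$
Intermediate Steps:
$x = - \frac{1}{47}$ ($x = \frac{1}{-47} = - \frac{1}{47} \approx -0.021277$)
$\left(x - 151\right) \left(7 + \left(4 + 6 \left(-3\right) 5\right) 0\right) \left(32 - 67\right) = \left(- \frac{1}{47} - 151\right) \left(7 + \left(4 + 6 \left(-3\right) 5\right) 0\right) \left(32 - 67\right) = - \frac{7098 \left(7 + \left(4 - 90\right) 0\right) \left(-35\right)}{47} = - \frac{7098 \left(7 - 0\right) \left(-35\right)}{47} = - \frac{7098 \left(7 + 0\right) \left(-35\right)}{47} = - \frac{7098 \cdot 7 \left(-35\right)}{47} = \left(- \frac{7098}{47}\right) \left(-245\right) = \frac{1739010}{47}$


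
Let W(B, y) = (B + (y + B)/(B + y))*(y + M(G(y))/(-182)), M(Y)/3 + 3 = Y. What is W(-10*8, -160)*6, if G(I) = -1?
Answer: 6898596/91 ≈ 75809.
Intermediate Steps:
M(Y) = -9 + 3*Y
W(B, y) = (1 + B)*(6/91 + y) (W(B, y) = (B + (y + B)/(B + y))*(y + (-9 + 3*(-1))/(-182)) = (B + (B + y)/(B + y))*(y + (-9 - 3)*(-1/182)) = (B + 1)*(y - 12*(-1/182)) = (1 + B)*(y + 6/91) = (1 + B)*(6/91 + y))
W(-10*8, -160)*6 = (6/91 - 160 + 6*(-10*8)/91 - 10*8*(-160))*6 = (6/91 - 160 + (6/91)*(-80) - 80*(-160))*6 = (6/91 - 160 - 480/91 + 12800)*6 = (1149766/91)*6 = 6898596/91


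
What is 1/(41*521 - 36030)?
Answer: -1/14669 ≈ -6.8171e-5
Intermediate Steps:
1/(41*521 - 36030) = 1/(21361 - 36030) = 1/(-14669) = -1/14669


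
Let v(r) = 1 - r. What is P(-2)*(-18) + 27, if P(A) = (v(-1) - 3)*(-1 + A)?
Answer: -27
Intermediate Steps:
P(A) = 1 - A (P(A) = ((1 - 1*(-1)) - 3)*(-1 + A) = ((1 + 1) - 3)*(-1 + A) = (2 - 3)*(-1 + A) = -(-1 + A) = 1 - A)
P(-2)*(-18) + 27 = (1 - 1*(-2))*(-18) + 27 = (1 + 2)*(-18) + 27 = 3*(-18) + 27 = -54 + 27 = -27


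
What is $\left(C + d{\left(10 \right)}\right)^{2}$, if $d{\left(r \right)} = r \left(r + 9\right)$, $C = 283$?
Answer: $223729$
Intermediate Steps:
$d{\left(r \right)} = r \left(9 + r\right)$
$\left(C + d{\left(10 \right)}\right)^{2} = \left(283 + 10 \left(9 + 10\right)\right)^{2} = \left(283 + 10 \cdot 19\right)^{2} = \left(283 + 190\right)^{2} = 473^{2} = 223729$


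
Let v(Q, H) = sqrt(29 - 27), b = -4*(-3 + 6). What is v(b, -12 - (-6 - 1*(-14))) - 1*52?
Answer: -52 + sqrt(2) ≈ -50.586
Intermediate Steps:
b = -12 (b = -4*3 = -12)
v(Q, H) = sqrt(2)
v(b, -12 - (-6 - 1*(-14))) - 1*52 = sqrt(2) - 1*52 = sqrt(2) - 52 = -52 + sqrt(2)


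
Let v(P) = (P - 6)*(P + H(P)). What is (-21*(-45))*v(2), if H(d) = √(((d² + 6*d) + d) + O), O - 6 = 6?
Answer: -7560 - 3780*√30 ≈ -28264.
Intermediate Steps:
O = 12 (O = 6 + 6 = 12)
H(d) = √(12 + d² + 7*d) (H(d) = √(((d² + 6*d) + d) + 12) = √((d² + 7*d) + 12) = √(12 + d² + 7*d))
v(P) = (-6 + P)*(P + √(12 + P² + 7*P)) (v(P) = (P - 6)*(P + √(12 + P² + 7*P)) = (-6 + P)*(P + √(12 + P² + 7*P)))
(-21*(-45))*v(2) = (-21*(-45))*(2² - 6*2 - 6*√(12 + 2² + 7*2) + 2*√(12 + 2² + 7*2)) = 945*(4 - 12 - 6*√(12 + 4 + 14) + 2*√(12 + 4 + 14)) = 945*(4 - 12 - 6*√30 + 2*√30) = 945*(-8 - 4*√30) = -7560 - 3780*√30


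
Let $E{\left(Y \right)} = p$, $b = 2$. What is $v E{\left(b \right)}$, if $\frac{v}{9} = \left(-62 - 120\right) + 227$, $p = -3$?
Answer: $-1215$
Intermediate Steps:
$E{\left(Y \right)} = -3$
$v = 405$ ($v = 9 \left(\left(-62 - 120\right) + 227\right) = 9 \left(-182 + 227\right) = 9 \cdot 45 = 405$)
$v E{\left(b \right)} = 405 \left(-3\right) = -1215$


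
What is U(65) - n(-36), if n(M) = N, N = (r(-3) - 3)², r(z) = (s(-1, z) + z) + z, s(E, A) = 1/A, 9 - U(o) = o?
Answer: -1288/9 ≈ -143.11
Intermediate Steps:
U(o) = 9 - o
r(z) = 1/z + 2*z (r(z) = (1/z + z) + z = (z + 1/z) + z = 1/z + 2*z)
N = 784/9 (N = ((1/(-3) + 2*(-3)) - 3)² = ((-⅓ - 6) - 3)² = (-19/3 - 3)² = (-28/3)² = 784/9 ≈ 87.111)
n(M) = 784/9
U(65) - n(-36) = (9 - 1*65) - 1*784/9 = (9 - 65) - 784/9 = -56 - 784/9 = -1288/9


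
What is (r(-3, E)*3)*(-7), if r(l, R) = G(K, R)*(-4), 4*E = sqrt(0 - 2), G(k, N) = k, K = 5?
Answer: 420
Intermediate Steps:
E = I*sqrt(2)/4 (E = sqrt(0 - 2)/4 = sqrt(-2)/4 = (I*sqrt(2))/4 = I*sqrt(2)/4 ≈ 0.35355*I)
r(l, R) = -20 (r(l, R) = 5*(-4) = -20)
(r(-3, E)*3)*(-7) = -20*3*(-7) = -60*(-7) = 420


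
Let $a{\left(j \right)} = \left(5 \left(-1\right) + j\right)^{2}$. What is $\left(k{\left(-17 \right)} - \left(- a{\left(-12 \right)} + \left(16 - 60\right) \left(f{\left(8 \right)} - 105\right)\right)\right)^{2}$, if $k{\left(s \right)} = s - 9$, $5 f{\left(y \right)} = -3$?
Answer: $\frac{480354889}{25} \approx 1.9214 \cdot 10^{7}$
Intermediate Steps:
$f{\left(y \right)} = - \frac{3}{5}$ ($f{\left(y \right)} = \frac{1}{5} \left(-3\right) = - \frac{3}{5}$)
$a{\left(j \right)} = \left(-5 + j\right)^{2}$
$k{\left(s \right)} = -9 + s$
$\left(k{\left(-17 \right)} - \left(- a{\left(-12 \right)} + \left(16 - 60\right) \left(f{\left(8 \right)} - 105\right)\right)\right)^{2} = \left(\left(-9 - 17\right) - \left(- \left(-5 - 12\right)^{2} + \left(16 - 60\right) \left(- \frac{3}{5} - 105\right)\right)\right)^{2} = \left(-26 + \left(\left(-17\right)^{2} - \left(-44\right) \left(- \frac{528}{5}\right)\right)\right)^{2} = \left(-26 + \left(289 - \frac{23232}{5}\right)\right)^{2} = \left(-26 - \frac{21787}{5}\right)^{2} = \left(- \frac{21917}{5}\right)^{2} = \frac{480354889}{25}$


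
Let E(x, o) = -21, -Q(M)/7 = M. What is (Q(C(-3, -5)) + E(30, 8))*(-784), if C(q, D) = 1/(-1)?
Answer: 10976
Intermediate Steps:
C(q, D) = -1
Q(M) = -7*M
(Q(C(-3, -5)) + E(30, 8))*(-784) = (-7*(-1) - 21)*(-784) = (7 - 21)*(-784) = -14*(-784) = 10976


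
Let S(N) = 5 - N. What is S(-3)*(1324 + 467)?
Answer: 14328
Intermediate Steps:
S(-3)*(1324 + 467) = (5 - 1*(-3))*(1324 + 467) = (5 + 3)*1791 = 8*1791 = 14328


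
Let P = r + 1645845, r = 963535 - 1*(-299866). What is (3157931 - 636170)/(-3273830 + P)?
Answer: -76417/11048 ≈ -6.9168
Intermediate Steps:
r = 1263401 (r = 963535 + 299866 = 1263401)
P = 2909246 (P = 1263401 + 1645845 = 2909246)
(3157931 - 636170)/(-3273830 + P) = (3157931 - 636170)/(-3273830 + 2909246) = 2521761/(-364584) = 2521761*(-1/364584) = -76417/11048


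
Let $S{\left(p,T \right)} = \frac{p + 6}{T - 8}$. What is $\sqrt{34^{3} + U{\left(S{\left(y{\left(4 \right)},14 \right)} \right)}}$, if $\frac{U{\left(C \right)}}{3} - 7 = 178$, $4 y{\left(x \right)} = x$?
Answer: $\sqrt{39859} \approx 199.65$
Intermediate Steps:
$y{\left(x \right)} = \frac{x}{4}$
$S{\left(p,T \right)} = \frac{6 + p}{-8 + T}$
$U{\left(C \right)} = 555$ ($U{\left(C \right)} = 21 + 3 \cdot 178 = 21 + 534 = 555$)
$\sqrt{34^{3} + U{\left(S{\left(y{\left(4 \right)},14 \right)} \right)}} = \sqrt{34^{3} + 555} = \sqrt{39304 + 555} = \sqrt{39859}$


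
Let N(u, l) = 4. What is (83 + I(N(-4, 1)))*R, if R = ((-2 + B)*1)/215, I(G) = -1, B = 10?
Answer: 656/215 ≈ 3.0512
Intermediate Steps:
R = 8/215 (R = ((-2 + 10)*1)/215 = (8*1)*(1/215) = 8*(1/215) = 8/215 ≈ 0.037209)
(83 + I(N(-4, 1)))*R = (83 - 1)*(8/215) = 82*(8/215) = 656/215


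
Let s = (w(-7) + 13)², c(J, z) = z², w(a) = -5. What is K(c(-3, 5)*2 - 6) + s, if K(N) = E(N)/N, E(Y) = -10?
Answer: 1403/22 ≈ 63.773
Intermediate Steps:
K(N) = -10/N
s = 64 (s = (-5 + 13)² = 8² = 64)
K(c(-3, 5)*2 - 6) + s = -10/(5²*2 - 6) + 64 = -10/(25*2 - 6) + 64 = -10/(50 - 6) + 64 = -10/44 + 64 = -10*1/44 + 64 = -5/22 + 64 = 1403/22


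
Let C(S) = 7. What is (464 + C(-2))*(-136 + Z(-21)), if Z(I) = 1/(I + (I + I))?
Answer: -1345333/21 ≈ -64064.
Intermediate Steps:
Z(I) = 1/(3*I) (Z(I) = 1/(I + 2*I) = 1/(3*I))
(464 + C(-2))*(-136 + Z(-21)) = (464 + 7)*(-136 + (1/3)/(-21)) = 471*(-136 + (1/3)*(-1/21)) = 471*(-136 - 1/63) = 471*(-8569/63) = -1345333/21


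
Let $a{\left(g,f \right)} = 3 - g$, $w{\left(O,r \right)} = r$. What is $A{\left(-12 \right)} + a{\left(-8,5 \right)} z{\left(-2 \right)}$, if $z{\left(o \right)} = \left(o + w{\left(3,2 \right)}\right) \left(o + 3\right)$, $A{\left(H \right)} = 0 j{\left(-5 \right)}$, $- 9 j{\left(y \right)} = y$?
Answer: $0$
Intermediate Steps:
$j{\left(y \right)} = - \frac{y}{9}$
$A{\left(H \right)} = 0$ ($A{\left(H \right)} = 0 \left(\left(- \frac{1}{9}\right) \left(-5\right)\right) = 0 \cdot \frac{5}{9} = 0$)
$z{\left(o \right)} = \left(2 + o\right) \left(3 + o\right)$ ($z{\left(o \right)} = \left(o + 2\right) \left(o + 3\right) = \left(2 + o\right) \left(3 + o\right)$)
$A{\left(-12 \right)} + a{\left(-8,5 \right)} z{\left(-2 \right)} = 0 + \left(3 - -8\right) \left(6 + \left(-2\right)^{2} + 5 \left(-2\right)\right) = 0 + \left(3 + 8\right) \left(6 + 4 - 10\right) = 0 + 11 \cdot 0 = 0 + 0 = 0$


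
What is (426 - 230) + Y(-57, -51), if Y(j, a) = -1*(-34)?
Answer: 230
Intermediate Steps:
Y(j, a) = 34
(426 - 230) + Y(-57, -51) = (426 - 230) + 34 = 196 + 34 = 230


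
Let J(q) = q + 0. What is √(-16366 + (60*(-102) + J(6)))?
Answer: 4*I*√1405 ≈ 149.93*I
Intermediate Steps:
J(q) = q
√(-16366 + (60*(-102) + J(6))) = √(-16366 + (60*(-102) + 6)) = √(-16366 + (-6120 + 6)) = √(-16366 - 6114) = √(-22480) = 4*I*√1405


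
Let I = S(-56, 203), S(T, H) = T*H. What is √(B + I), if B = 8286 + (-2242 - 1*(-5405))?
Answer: 9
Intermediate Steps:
S(T, H) = H*T
I = -11368 (I = 203*(-56) = -11368)
B = 11449 (B = 8286 + (-2242 + 5405) = 8286 + 3163 = 11449)
√(B + I) = √(11449 - 11368) = √81 = 9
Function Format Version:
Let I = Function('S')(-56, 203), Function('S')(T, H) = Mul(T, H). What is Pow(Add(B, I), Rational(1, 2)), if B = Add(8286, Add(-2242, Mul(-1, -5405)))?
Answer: 9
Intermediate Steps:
Function('S')(T, H) = Mul(H, T)
I = -11368 (I = Mul(203, -56) = -11368)
B = 11449 (B = Add(8286, Add(-2242, 5405)) = Add(8286, 3163) = 11449)
Pow(Add(B, I), Rational(1, 2)) = Pow(Add(11449, -11368), Rational(1, 2)) = Pow(81, Rational(1, 2)) = 9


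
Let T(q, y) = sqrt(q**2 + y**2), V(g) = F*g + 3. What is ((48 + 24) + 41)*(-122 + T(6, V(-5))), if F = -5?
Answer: -13786 + 226*sqrt(205) ≈ -10550.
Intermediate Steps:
V(g) = 3 - 5*g (V(g) = -5*g + 3 = 3 - 5*g)
((48 + 24) + 41)*(-122 + T(6, V(-5))) = ((48 + 24) + 41)*(-122 + sqrt(6**2 + (3 - 5*(-5))**2)) = (72 + 41)*(-122 + sqrt(36 + (3 + 25)**2)) = 113*(-122 + sqrt(36 + 28**2)) = 113*(-122 + sqrt(36 + 784)) = 113*(-122 + sqrt(820)) = 113*(-122 + 2*sqrt(205)) = -13786 + 226*sqrt(205)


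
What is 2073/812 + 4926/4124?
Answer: 3137241/837172 ≈ 3.7474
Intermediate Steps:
2073/812 + 4926/4124 = 2073*(1/812) + 4926*(1/4124) = 2073/812 + 2463/2062 = 3137241/837172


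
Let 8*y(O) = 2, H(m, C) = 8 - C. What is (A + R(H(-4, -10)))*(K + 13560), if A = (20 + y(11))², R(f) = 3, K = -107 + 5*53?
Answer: 45331131/8 ≈ 5.6664e+6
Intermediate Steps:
K = 158 (K = -107 + 265 = 158)
y(O) = ¼ (y(O) = (⅛)*2 = ¼)
A = 6561/16 (A = (20 + ¼)² = (81/4)² = 6561/16 ≈ 410.06)
(A + R(H(-4, -10)))*(K + 13560) = (6561/16 + 3)*(158 + 13560) = (6609/16)*13718 = 45331131/8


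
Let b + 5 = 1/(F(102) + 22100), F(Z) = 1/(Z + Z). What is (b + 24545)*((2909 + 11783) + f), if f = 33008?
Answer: 5277344867488800/4508401 ≈ 1.1706e+9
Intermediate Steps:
F(Z) = 1/(2*Z)
b = -22541801/4508401 (b = -5 + 1/((½)/102 + 22100) = -5 + 1/((½)*(1/102) + 22100) = -5 + 1/(1/204 + 22100) = -5 + 1/(4508401/204) = -5 + 204/4508401 = -22541801/4508401 ≈ -5.0000)
(b + 24545)*((2909 + 11783) + f) = (-22541801/4508401 + 24545)*((2909 + 11783) + 33008) = 110636160744*(14692 + 33008)/4508401 = (110636160744/4508401)*47700 = 5277344867488800/4508401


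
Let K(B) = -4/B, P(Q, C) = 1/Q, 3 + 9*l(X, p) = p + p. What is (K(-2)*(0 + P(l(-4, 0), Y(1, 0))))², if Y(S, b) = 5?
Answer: 36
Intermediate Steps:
l(X, p) = -⅓ + 2*p/9 (l(X, p) = -⅓ + (p + p)/9 = -⅓ + (2*p)/9 = -⅓ + 2*p/9)
(K(-2)*(0 + P(l(-4, 0), Y(1, 0))))² = ((-4/(-2))*(0 + 1/(-⅓ + (2/9)*0)))² = ((-4*(-½))*(0 + 1/(-⅓ + 0)))² = (2*(0 + 1/(-⅓)))² = (2*(0 - 3))² = (2*(-3))² = (-6)² = 36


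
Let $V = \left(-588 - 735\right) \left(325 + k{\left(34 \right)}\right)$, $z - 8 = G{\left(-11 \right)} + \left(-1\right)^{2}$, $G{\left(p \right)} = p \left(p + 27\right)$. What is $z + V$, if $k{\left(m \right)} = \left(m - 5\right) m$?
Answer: $-1734620$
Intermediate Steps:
$G{\left(p \right)} = p \left(27 + p\right)$
$k{\left(m \right)} = m \left(-5 + m\right)$ ($k{\left(m \right)} = \left(-5 + m\right) m = m \left(-5 + m\right)$)
$z = -167$ ($z = 8 + \left(- 11 \left(27 - 11\right) + \left(-1\right)^{2}\right) = 8 + \left(\left(-11\right) 16 + 1\right) = 8 + \left(-176 + 1\right) = 8 - 175 = -167$)
$V = -1734453$ ($V = \left(-588 - 735\right) \left(325 + 34 \left(-5 + 34\right)\right) = - 1323 \left(325 + 34 \cdot 29\right) = - 1323 \left(325 + 986\right) = \left(-1323\right) 1311 = -1734453$)
$z + V = -167 - 1734453 = -1734620$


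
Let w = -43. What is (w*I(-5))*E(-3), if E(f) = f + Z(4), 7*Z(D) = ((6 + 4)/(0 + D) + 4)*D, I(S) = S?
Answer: 1075/7 ≈ 153.57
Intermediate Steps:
Z(D) = D*(4 + 10/D)/7 (Z(D) = (((6 + 4)/(0 + D) + 4)*D)/7 = ((10/D + 4)*D)/7 = ((4 + 10/D)*D)/7 = (D*(4 + 10/D))/7 = D*(4 + 10/D)/7)
E(f) = 26/7 + f (E(f) = f + (10/7 + (4/7)*4) = f + (10/7 + 16/7) = f + 26/7 = 26/7 + f)
(w*I(-5))*E(-3) = (-43*(-5))*(26/7 - 3) = 215*(5/7) = 1075/7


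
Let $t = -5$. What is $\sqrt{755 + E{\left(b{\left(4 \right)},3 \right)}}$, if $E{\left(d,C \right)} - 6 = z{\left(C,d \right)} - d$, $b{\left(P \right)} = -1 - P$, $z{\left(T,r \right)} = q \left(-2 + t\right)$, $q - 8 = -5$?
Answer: $\sqrt{745} \approx 27.295$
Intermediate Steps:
$q = 3$ ($q = 8 - 5 = 3$)
$z{\left(T,r \right)} = -21$ ($z{\left(T,r \right)} = 3 \left(-2 - 5\right) = 3 \left(-7\right) = -21$)
$E{\left(d,C \right)} = -15 - d$ ($E{\left(d,C \right)} = 6 - \left(21 + d\right) = -15 - d$)
$\sqrt{755 + E{\left(b{\left(4 \right)},3 \right)}} = \sqrt{755 - \left(14 - 4\right)} = \sqrt{755 - 10} = \sqrt{745}$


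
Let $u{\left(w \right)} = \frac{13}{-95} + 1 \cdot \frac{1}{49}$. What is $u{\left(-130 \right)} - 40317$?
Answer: $- \frac{187676177}{4655} \approx -40317.0$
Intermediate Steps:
$u{\left(w \right)} = - \frac{542}{4655}$ ($u{\left(w \right)} = 13 \left(- \frac{1}{95}\right) + 1 \cdot \frac{1}{49} = - \frac{13}{95} + \frac{1}{49} = - \frac{542}{4655}$)
$u{\left(-130 \right)} - 40317 = - \frac{542}{4655} - 40317 = - \frac{187676177}{4655}$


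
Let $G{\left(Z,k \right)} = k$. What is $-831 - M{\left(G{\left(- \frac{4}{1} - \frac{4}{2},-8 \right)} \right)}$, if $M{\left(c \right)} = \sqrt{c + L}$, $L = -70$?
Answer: $-831 - i \sqrt{78} \approx -831.0 - 8.8318 i$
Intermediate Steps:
$M{\left(c \right)} = \sqrt{-70 + c}$ ($M{\left(c \right)} = \sqrt{c - 70} = \sqrt{-70 + c}$)
$-831 - M{\left(G{\left(- \frac{4}{1} - \frac{4}{2},-8 \right)} \right)} = -831 - \sqrt{-70 - 8} = -831 - \sqrt{-78} = -831 - i \sqrt{78}$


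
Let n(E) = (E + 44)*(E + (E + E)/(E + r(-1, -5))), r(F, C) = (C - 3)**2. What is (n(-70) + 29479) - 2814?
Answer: 83635/3 ≈ 27878.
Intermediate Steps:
r(F, C) = (-3 + C)**2
n(E) = (44 + E)*(E + 2*E/(64 + E)) (n(E) = (E + 44)*(E + (E + E)/(E + (-3 - 5)**2)) = (44 + E)*(E + (2*E)/(E + (-8)**2)) = (44 + E)*(E + (2*E)/(E + 64)) = (44 + E)*(E + (2*E)/(64 + E)) = (44 + E)*(E + 2*E/(64 + E)))
(n(-70) + 29479) - 2814 = (-70*(2904 + (-70)**2 + 110*(-70))/(64 - 70) + 29479) - 2814 = (-70*(2904 + 4900 - 7700)/(-6) + 29479) - 2814 = (-70*(-1/6)*104 + 29479) - 2814 = (3640/3 + 29479) - 2814 = 92077/3 - 2814 = 83635/3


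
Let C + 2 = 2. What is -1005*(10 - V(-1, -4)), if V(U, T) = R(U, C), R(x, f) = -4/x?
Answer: -6030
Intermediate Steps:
C = 0 (C = -2 + 2 = 0)
V(U, T) = -4/U
-1005*(10 - V(-1, -4)) = -1005*(10 - (-4)/(-1)) = -1005*(10 - (-4)*(-1)) = -1005*(10 - 1*4) = -1005*(10 - 4) = -1005*6 = -6030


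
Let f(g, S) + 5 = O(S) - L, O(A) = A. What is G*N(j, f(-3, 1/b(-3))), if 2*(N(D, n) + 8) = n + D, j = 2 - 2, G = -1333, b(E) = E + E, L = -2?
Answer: 153295/12 ≈ 12775.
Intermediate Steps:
b(E) = 2*E
j = 0
f(g, S) = -3 + S (f(g, S) = -5 + (S - 1*(-2)) = -5 + (S + 2) = -5 + (2 + S) = -3 + S)
N(D, n) = -8 + D/2 + n/2 (N(D, n) = -8 + (n + D)/2 = -8 + (D + n)/2 = -8 + (D/2 + n/2) = -8 + D/2 + n/2)
G*N(j, f(-3, 1/b(-3))) = -1333*(-8 + (½)*0 + (-3 + 1/(2*(-3)))/2) = -1333*(-8 + 0 + (-3 + 1/(-6))/2) = -1333*(-8 + 0 + (-3 - ⅙)/2) = -1333*(-8 + 0 + (½)*(-19/6)) = -1333*(-8 + 0 - 19/12) = -1333*(-115/12) = 153295/12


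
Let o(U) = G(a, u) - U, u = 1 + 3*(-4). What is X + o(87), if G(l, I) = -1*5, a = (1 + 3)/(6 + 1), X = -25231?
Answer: -25323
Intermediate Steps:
u = -11 (u = 1 - 12 = -11)
a = 4/7 ≈ 0.57143
G(l, I) = -5
o(U) = -5 - U
X + o(87) = -25231 + (-5 - 1*87) = -25231 + (-5 - 87) = -25231 - 92 = -25323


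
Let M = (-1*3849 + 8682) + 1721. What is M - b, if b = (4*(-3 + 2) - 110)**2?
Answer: -6442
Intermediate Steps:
M = 6554 (M = (-3849 + 8682) + 1721 = 4833 + 1721 = 6554)
b = 12996 (b = (4*(-1) - 110)**2 = (-4 - 110)**2 = (-114)**2 = 12996)
M - b = 6554 - 1*12996 = 6554 - 12996 = -6442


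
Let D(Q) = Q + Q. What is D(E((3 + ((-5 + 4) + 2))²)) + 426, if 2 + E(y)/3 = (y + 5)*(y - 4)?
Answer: 1926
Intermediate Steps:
E(y) = -6 + 3*(-4 + y)*(5 + y) (E(y) = -6 + 3*((y + 5)*(y - 4)) = -6 + 3*((5 + y)*(-4 + y)) = -6 + 3*((-4 + y)*(5 + y)) = -6 + 3*(-4 + y)*(5 + y))
D(Q) = 2*Q
D(E((3 + ((-5 + 4) + 2))²)) + 426 = 2*(-66 + 3*(3 + ((-5 + 4) + 2))² + 3*((3 + ((-5 + 4) + 2))²)²) + 426 = 2*(-66 + 3*(3 + (-1 + 2))² + 3*((3 + (-1 + 2))²)²) + 426 = 2*(-66 + 3*(3 + 1)² + 3*((3 + 1)²)²) + 426 = 2*(-66 + 3*4² + 3*(4²)²) + 426 = 2*(-66 + 3*16 + 3*16²) + 426 = 2*(-66 + 48 + 3*256) + 426 = 2*(-66 + 48 + 768) + 426 = 2*750 + 426 = 1500 + 426 = 1926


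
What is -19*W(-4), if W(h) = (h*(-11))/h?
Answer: 209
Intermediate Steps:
W(h) = -11 (W(h) = (-11*h)/h = -11)
-19*W(-4) = -19*(-11) = 209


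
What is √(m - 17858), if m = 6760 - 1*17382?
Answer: 8*I*√445 ≈ 168.76*I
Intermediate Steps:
m = -10622 (m = 6760 - 17382 = -10622)
√(m - 17858) = √(-10622 - 17858) = √(-28480) = 8*I*√445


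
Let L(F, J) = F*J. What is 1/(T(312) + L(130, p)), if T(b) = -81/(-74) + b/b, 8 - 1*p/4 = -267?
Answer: 74/10582155 ≈ 6.9929e-6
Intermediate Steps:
p = 1100 (p = 32 - 4*(-267) = 32 + 1068 = 1100)
T(b) = 155/74 (T(b) = -81*(-1/74) + 1 = 81/74 + 1 = 155/74)
1/(T(312) + L(130, p)) = 1/(155/74 + 130*1100) = 1/(155/74 + 143000) = 1/(10582155/74) = 74/10582155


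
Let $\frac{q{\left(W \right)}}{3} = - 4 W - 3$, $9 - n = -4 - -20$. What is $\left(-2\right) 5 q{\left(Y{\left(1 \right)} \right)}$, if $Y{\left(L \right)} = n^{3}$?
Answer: $-41070$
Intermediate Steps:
$n = -7$ ($n = 9 - \left(-4 - -20\right) = 9 - \left(-4 + 20\right) = 9 - 16 = -7$)
$Y{\left(L \right)} = -343$ ($Y{\left(L \right)} = \left(-7\right)^{3} = -343$)
$q{\left(W \right)} = -9 - 12 W$ ($q{\left(W \right)} = 3 \left(- 4 W - 3\right) = 3 \left(-3 - 4 W\right) = -9 - 12 W$)
$\left(-2\right) 5 q{\left(Y{\left(1 \right)} \right)} = \left(-2\right) 5 \left(-9 - -4116\right) = - 10 \left(-9 + 4116\right) = \left(-10\right) 4107 = -41070$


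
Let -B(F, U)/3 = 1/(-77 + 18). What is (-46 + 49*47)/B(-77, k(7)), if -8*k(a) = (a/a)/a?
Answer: 133163/3 ≈ 44388.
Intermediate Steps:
k(a) = -1/(8*a) (k(a) = -a/a/(8*a) = -1/(8*a))
B(F, U) = 3/59 (B(F, U) = -3/(-77 + 18) = -3/(-59) = -3*(-1/59) = 3/59)
(-46 + 49*47)/B(-77, k(7)) = (-46 + 49*47)/(3/59) = (-46 + 2303)*(59/3) = 2257*(59/3) = 133163/3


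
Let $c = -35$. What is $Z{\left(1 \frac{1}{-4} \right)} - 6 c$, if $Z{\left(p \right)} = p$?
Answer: $\frac{839}{4} \approx 209.75$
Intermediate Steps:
$Z{\left(1 \frac{1}{-4} \right)} - 6 c = 1 \frac{1}{-4} - -210 = 1 \left(- \frac{1}{4}\right) + 210 = - \frac{1}{4} + 210 = \frac{839}{4}$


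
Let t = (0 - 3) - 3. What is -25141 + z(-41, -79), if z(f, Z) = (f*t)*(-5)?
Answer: -26371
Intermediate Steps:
t = -6 (t = -3 - 3 = -6)
z(f, Z) = 30*f (z(f, Z) = (f*(-6))*(-5) = -6*f*(-5) = 30*f)
-25141 + z(-41, -79) = -25141 + 30*(-41) = -25141 - 1230 = -26371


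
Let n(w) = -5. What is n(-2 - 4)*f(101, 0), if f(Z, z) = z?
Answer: 0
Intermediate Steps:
n(-2 - 4)*f(101, 0) = -5*0 = 0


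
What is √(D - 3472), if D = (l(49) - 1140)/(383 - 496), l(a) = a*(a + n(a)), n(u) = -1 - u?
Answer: I*√44199611/113 ≈ 58.834*I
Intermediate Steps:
l(a) = -a (l(a) = a*(a + (-1 - a)) = a*(-1) = -a)
D = 1189/113 (D = (-1*49 - 1140)/(383 - 496) = (-49 - 1140)/(-113) = -1189*(-1/113) = 1189/113 ≈ 10.522)
√(D - 3472) = √(1189/113 - 3472) = √(-391147/113) = I*√44199611/113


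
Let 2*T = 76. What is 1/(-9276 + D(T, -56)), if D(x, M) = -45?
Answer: -1/9321 ≈ -0.00010728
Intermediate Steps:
T = 38 (T = (½)*76 = 38)
1/(-9276 + D(T, -56)) = 1/(-9276 - 45) = 1/(-9321) = -1/9321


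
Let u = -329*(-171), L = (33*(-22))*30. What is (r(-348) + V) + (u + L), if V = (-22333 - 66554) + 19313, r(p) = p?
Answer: -35443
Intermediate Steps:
L = -21780 (L = -726*30 = -21780)
V = -69574 (V = -88887 + 19313 = -69574)
u = 56259
(r(-348) + V) + (u + L) = (-348 - 69574) + (56259 - 21780) = -69922 + 34479 = -35443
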